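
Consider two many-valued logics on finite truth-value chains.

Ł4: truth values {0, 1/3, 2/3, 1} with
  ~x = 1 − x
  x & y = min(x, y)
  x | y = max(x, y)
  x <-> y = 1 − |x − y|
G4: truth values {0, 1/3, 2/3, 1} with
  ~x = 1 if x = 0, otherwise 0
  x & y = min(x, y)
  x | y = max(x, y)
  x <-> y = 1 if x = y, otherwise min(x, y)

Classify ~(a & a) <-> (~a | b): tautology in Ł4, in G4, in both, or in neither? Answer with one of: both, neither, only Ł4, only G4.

neither

In Ł4: at a = 1/3, b = 1 the value is 2/3 — not a tautology.
In G4: at a = 1/3, b = 1/3 the value is 0 — not a tautology.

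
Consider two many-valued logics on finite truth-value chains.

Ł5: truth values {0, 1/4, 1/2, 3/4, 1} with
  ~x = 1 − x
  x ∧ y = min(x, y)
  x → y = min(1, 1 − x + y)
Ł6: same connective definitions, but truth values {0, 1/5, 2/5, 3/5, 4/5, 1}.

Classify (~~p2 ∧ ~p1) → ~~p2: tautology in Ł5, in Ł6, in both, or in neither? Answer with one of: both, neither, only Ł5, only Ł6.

both

In Ł5: every assignment gives 1 — tautology.
In Ł6: every assignment gives 1 — tautology.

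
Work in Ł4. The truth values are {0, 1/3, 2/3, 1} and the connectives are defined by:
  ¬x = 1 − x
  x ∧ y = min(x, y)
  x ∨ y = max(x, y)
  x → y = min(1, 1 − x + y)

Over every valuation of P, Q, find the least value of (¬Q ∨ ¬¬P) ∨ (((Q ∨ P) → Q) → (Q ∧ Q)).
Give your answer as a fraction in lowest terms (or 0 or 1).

2/3

Take P = 0, Q = 1/3:
¬Q = ¬1/3 = 2/3
¬P = ¬0 = 1
¬¬P = ¬1 = 0
¬Q ∨ ¬¬P = 2/3 ∨ 0 = 2/3
Q ∨ P = 1/3 ∨ 0 = 1/3
(Q ∨ P) → Q = 1/3 → 1/3 = 1
Q ∧ Q = 1/3 ∧ 1/3 = 1/3
((Q ∨ P) → Q) → (Q ∧ Q) = 1 → 1/3 = 1/3
(¬Q ∨ ¬¬P) ∨ (((Q ∨ P) → Q) → (Q ∧ Q)) = 2/3 ∨ 1/3 = 2/3
No assignment yields a value below 2/3, so this is the minimum.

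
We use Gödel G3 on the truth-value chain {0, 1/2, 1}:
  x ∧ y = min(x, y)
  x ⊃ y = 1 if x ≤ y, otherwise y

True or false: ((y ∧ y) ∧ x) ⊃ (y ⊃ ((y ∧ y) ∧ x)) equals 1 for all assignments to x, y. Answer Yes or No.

x = 0, y = 0 ↦ 1
x = 0, y = 1/2 ↦ 1
x = 0, y = 1 ↦ 1
x = 1/2, y = 0 ↦ 1
x = 1/2, y = 1/2 ↦ 1
x = 1/2, y = 1 ↦ 1
x = 1, y = 0 ↦ 1
x = 1, y = 1/2 ↦ 1
x = 1, y = 1 ↦ 1
Every assignment gives a value ≥ 1.

Yes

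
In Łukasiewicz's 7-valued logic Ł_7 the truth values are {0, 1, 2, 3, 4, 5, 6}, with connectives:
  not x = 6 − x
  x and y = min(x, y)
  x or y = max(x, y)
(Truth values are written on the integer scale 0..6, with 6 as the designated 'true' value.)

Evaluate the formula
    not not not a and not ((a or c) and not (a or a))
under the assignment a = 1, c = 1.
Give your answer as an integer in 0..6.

5

not a = not 1 = 5
not not a = not 5 = 1
not not not a = not 1 = 5
a or c = 1 or 1 = 1
a or a = 1 or 1 = 1
not (a or a) = not 1 = 5
(a or c) and not (a or a) = 1 and 5 = 1
not ((a or c) and not (a or a)) = not 1 = 5
not not not a and not ((a or c) and not (a or a)) = 5 and 5 = 5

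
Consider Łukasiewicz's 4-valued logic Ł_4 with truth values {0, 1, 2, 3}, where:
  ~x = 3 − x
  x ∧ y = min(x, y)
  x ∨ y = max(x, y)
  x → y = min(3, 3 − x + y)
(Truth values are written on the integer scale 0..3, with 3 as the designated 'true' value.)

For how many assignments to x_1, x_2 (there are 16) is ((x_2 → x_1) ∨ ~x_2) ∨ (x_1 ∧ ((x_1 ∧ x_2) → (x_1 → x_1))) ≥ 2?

x_1 = 0, x_2 = 0 ↦ 3  ≥
x_1 = 0, x_2 = 1 ↦ 2  ≥
x_1 = 0, x_2 = 2 ↦ 1  <
x_1 = 0, x_2 = 3 ↦ 0  <
x_1 = 1, x_2 = 0 ↦ 3  ≥
x_1 = 1, x_2 = 1 ↦ 3  ≥
x_1 = 1, x_2 = 2 ↦ 2  ≥
x_1 = 1, x_2 = 3 ↦ 1  <
x_1 = 2, x_2 = 0 ↦ 3  ≥
x_1 = 2, x_2 = 1 ↦ 3  ≥
x_1 = 2, x_2 = 2 ↦ 3  ≥
x_1 = 2, x_2 = 3 ↦ 2  ≥
x_1 = 3, x_2 = 0 ↦ 3  ≥
x_1 = 3, x_2 = 1 ↦ 3  ≥
x_1 = 3, x_2 = 2 ↦ 3  ≥
x_1 = 3, x_2 = 3 ↦ 3  ≥
So 13 of the 16 assignments meet the threshold.

13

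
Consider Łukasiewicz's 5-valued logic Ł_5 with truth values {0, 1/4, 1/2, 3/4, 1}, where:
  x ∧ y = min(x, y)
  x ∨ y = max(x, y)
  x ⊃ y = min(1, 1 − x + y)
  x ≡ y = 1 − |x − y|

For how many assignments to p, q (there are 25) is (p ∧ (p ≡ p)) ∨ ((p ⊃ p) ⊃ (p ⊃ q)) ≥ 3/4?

24

value 1: 19 assignments (counts)
value 3/4: 5 assignments (counts)
value 1/2: 1 assignment
So 24 of the 25 assignments meet the threshold.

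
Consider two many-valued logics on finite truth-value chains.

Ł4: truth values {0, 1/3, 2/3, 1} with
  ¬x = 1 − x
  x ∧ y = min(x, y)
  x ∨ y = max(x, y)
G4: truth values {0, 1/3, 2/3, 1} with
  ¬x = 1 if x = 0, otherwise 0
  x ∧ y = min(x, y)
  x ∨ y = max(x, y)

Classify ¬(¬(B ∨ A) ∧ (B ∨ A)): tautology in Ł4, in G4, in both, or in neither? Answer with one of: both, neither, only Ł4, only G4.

only G4

In Ł4: at A = 0, B = 1/3 the value is 2/3 — not a tautology.
In G4: every assignment gives 1 — tautology.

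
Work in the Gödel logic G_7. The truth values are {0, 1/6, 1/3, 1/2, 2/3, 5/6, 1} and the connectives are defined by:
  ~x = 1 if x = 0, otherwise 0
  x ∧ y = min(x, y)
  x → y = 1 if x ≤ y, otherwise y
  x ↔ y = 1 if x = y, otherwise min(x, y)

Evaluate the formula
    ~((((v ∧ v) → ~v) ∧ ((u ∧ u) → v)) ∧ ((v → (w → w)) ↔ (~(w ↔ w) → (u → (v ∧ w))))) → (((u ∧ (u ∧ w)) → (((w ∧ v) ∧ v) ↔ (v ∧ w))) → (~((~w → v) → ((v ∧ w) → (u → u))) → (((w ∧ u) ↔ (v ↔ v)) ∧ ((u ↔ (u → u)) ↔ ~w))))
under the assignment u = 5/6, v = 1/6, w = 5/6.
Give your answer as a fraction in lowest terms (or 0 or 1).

v ∧ v = 1/6 ∧ 1/6 = 1/6
~v = ~1/6 = 0
(v ∧ v) → ~v = 1/6 → 0 = 0
u ∧ u = 5/6 ∧ 5/6 = 5/6
(u ∧ u) → v = 5/6 → 1/6 = 1/6
((v ∧ v) → ~v) ∧ ((u ∧ u) → v) = 0 ∧ 1/6 = 0
w → w = 5/6 → 5/6 = 1
v → (w → w) = 1/6 → 1 = 1
w ↔ w = 5/6 ↔ 5/6 = 1
~(w ↔ w) = ~1 = 0
v ∧ w = 1/6 ∧ 5/6 = 1/6
u → (v ∧ w) = 5/6 → 1/6 = 1/6
~(w ↔ w) → (u → (v ∧ w)) = 0 → 1/6 = 1
(v → (w → w)) ↔ (~(w ↔ w) → (u → (v ∧ w))) = 1 ↔ 1 = 1
(((v ∧ v) → ~v) ∧ ((u ∧ u) → v)) ∧ ((v → (w → w)) ↔ (~(w ↔ w) → (u → (v ∧ w)))) = 0 ∧ 1 = 0
~((((v ∧ v) → ~v) ∧ ((u ∧ u) → v)) ∧ ((v → (w → w)) ↔ (~(w ↔ w) → (u → (v ∧ w))))) = ~0 = 1
u ∧ w = 5/6 ∧ 5/6 = 5/6
u ∧ (u ∧ w) = 5/6 ∧ 5/6 = 5/6
w ∧ v = 5/6 ∧ 1/6 = 1/6
(w ∧ v) ∧ v = 1/6 ∧ 1/6 = 1/6
v ∧ w = 1/6 ∧ 5/6 = 1/6
((w ∧ v) ∧ v) ↔ (v ∧ w) = 1/6 ↔ 1/6 = 1
(u ∧ (u ∧ w)) → (((w ∧ v) ∧ v) ↔ (v ∧ w)) = 5/6 → 1 = 1
~w = ~5/6 = 0
~w → v = 0 → 1/6 = 1
v ∧ w = 1/6 ∧ 5/6 = 1/6
u → u = 5/6 → 5/6 = 1
(v ∧ w) → (u → u) = 1/6 → 1 = 1
(~w → v) → ((v ∧ w) → (u → u)) = 1 → 1 = 1
~((~w → v) → ((v ∧ w) → (u → u))) = ~1 = 0
w ∧ u = 5/6 ∧ 5/6 = 5/6
v ↔ v = 1/6 ↔ 1/6 = 1
(w ∧ u) ↔ (v ↔ v) = 5/6 ↔ 1 = 5/6
u → u = 5/6 → 5/6 = 1
u ↔ (u → u) = 5/6 ↔ 1 = 5/6
~w = ~5/6 = 0
(u ↔ (u → u)) ↔ ~w = 5/6 ↔ 0 = 0
((w ∧ u) ↔ (v ↔ v)) ∧ ((u ↔ (u → u)) ↔ ~w) = 5/6 ∧ 0 = 0
~((~w → v) → ((v ∧ w) → (u → u))) → (((w ∧ u) ↔ (v ↔ v)) ∧ ((u ↔ (u → u)) ↔ ~w)) = 0 → 0 = 1
((u ∧ (u ∧ w)) → (((w ∧ v) ∧ v) ↔ (v ∧ w))) → (~((~w → v) → ((v ∧ w) → (u → u))) → (((w ∧ u) ↔ (v ↔ v)) ∧ ((u ↔ (u → u)) ↔ ~w))) = 1 → 1 = 1
~((((v ∧ v) → ~v) ∧ ((u ∧ u) → v)) ∧ ((v → (w → w)) ↔ (~(w ↔ w) → (u → (v ∧ w))))) → (((u ∧ (u ∧ w)) → (((w ∧ v) ∧ v) ↔ (v ∧ w))) → (~((~w → v) → ((v ∧ w) → (u → u))) → (((w ∧ u) ↔ (v ↔ v)) ∧ ((u ↔ (u → u)) ↔ ~w)))) = 1 → 1 = 1

1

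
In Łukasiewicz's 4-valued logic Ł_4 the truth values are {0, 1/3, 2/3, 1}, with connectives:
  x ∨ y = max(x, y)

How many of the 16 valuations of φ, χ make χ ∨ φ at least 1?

φ = 0, χ = 0 ↦ 0  <
φ = 0, χ = 1/3 ↦ 1/3  <
φ = 0, χ = 2/3 ↦ 2/3  <
φ = 0, χ = 1 ↦ 1  ≥
φ = 1/3, χ = 0 ↦ 1/3  <
φ = 1/3, χ = 1/3 ↦ 1/3  <
φ = 1/3, χ = 2/3 ↦ 2/3  <
φ = 1/3, χ = 1 ↦ 1  ≥
φ = 2/3, χ = 0 ↦ 2/3  <
φ = 2/3, χ = 1/3 ↦ 2/3  <
φ = 2/3, χ = 2/3 ↦ 2/3  <
φ = 2/3, χ = 1 ↦ 1  ≥
φ = 1, χ = 0 ↦ 1  ≥
φ = 1, χ = 1/3 ↦ 1  ≥
φ = 1, χ = 2/3 ↦ 1  ≥
φ = 1, χ = 1 ↦ 1  ≥
So 7 of the 16 assignments meet the threshold.

7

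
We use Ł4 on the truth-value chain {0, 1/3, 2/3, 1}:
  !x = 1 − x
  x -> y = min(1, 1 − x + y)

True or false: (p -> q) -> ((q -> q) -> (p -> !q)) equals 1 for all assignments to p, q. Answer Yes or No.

Counterexample: take p = 1/3, q = 1.
p -> q = 1/3 -> 1 = 1
q -> q = 1 -> 1 = 1
!q = !1 = 0
p -> !q = 1/3 -> 0 = 2/3
(q -> q) -> (p -> !q) = 1 -> 2/3 = 2/3
(p -> q) -> ((q -> q) -> (p -> !q)) = 1 -> 2/3 = 2/3
This gives 2/3 ≠ 1.

No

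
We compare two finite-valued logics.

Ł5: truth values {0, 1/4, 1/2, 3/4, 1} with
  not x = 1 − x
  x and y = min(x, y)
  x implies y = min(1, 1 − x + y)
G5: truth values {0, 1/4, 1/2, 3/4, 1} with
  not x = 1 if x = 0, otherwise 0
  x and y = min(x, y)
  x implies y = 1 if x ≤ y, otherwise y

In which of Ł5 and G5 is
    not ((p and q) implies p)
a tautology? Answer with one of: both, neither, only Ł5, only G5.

In Ł5: at p = 0, q = 0 the value is 0 — not a tautology.
In G5: at p = 0, q = 0 the value is 0 — not a tautology.

neither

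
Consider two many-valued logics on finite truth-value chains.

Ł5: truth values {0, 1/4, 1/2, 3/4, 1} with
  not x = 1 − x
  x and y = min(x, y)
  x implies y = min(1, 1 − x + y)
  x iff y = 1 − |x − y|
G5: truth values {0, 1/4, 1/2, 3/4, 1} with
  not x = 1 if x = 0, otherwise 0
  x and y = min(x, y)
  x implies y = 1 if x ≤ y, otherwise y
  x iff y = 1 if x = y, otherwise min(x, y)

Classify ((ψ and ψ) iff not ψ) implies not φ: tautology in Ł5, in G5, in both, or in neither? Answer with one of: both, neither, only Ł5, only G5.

In Ł5: at φ = 1/4, ψ = 1/2 the value is 3/4 — not a tautology.
In G5: every assignment gives 1 — tautology.

only G5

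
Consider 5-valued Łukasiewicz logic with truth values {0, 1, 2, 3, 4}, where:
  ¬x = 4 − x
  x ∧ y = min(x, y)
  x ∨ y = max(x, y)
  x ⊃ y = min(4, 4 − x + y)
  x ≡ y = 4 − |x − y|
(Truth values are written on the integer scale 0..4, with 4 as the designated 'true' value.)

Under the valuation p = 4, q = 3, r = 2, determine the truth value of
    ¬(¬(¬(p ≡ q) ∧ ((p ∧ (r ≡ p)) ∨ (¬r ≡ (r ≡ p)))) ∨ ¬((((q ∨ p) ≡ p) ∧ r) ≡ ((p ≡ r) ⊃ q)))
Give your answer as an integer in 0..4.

1

p ≡ q = 4 ≡ 3 = 3
¬(p ≡ q) = ¬3 = 1
r ≡ p = 2 ≡ 4 = 2
p ∧ (r ≡ p) = 4 ∧ 2 = 2
¬r = ¬2 = 2
r ≡ p = 2 ≡ 4 = 2
¬r ≡ (r ≡ p) = 2 ≡ 2 = 4
(p ∧ (r ≡ p)) ∨ (¬r ≡ (r ≡ p)) = 2 ∨ 4 = 4
¬(p ≡ q) ∧ ((p ∧ (r ≡ p)) ∨ (¬r ≡ (r ≡ p))) = 1 ∧ 4 = 1
¬(¬(p ≡ q) ∧ ((p ∧ (r ≡ p)) ∨ (¬r ≡ (r ≡ p)))) = ¬1 = 3
q ∨ p = 3 ∨ 4 = 4
(q ∨ p) ≡ p = 4 ≡ 4 = 4
((q ∨ p) ≡ p) ∧ r = 4 ∧ 2 = 2
p ≡ r = 4 ≡ 2 = 2
(p ≡ r) ⊃ q = 2 ⊃ 3 = 4
(((q ∨ p) ≡ p) ∧ r) ≡ ((p ≡ r) ⊃ q) = 2 ≡ 4 = 2
¬((((q ∨ p) ≡ p) ∧ r) ≡ ((p ≡ r) ⊃ q)) = ¬2 = 2
¬(¬(p ≡ q) ∧ ((p ∧ (r ≡ p)) ∨ (¬r ≡ (r ≡ p)))) ∨ ¬((((q ∨ p) ≡ p) ∧ r) ≡ ((p ≡ r) ⊃ q)) = 3 ∨ 2 = 3
¬(¬(¬(p ≡ q) ∧ ((p ∧ (r ≡ p)) ∨ (¬r ≡ (r ≡ p)))) ∨ ¬((((q ∨ p) ≡ p) ∧ r) ≡ ((p ≡ r) ⊃ q))) = ¬3 = 1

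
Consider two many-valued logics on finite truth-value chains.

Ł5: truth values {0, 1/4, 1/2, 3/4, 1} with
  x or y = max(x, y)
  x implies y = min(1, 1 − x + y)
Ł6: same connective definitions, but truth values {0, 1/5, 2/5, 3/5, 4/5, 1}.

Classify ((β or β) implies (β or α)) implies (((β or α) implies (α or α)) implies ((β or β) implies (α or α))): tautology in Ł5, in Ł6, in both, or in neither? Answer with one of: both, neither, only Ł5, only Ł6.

both

In Ł5: every assignment gives 1 — tautology.
In Ł6: every assignment gives 1 — tautology.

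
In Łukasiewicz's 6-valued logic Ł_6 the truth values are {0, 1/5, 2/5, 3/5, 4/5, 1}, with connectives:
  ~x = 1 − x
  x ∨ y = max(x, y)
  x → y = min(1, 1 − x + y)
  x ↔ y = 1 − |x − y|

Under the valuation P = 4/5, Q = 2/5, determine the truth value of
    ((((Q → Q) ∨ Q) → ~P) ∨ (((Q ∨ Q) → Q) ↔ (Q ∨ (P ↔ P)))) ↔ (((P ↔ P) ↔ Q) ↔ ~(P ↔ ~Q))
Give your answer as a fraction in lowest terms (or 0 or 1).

4/5

Q → Q = 2/5 → 2/5 = 1
(Q → Q) ∨ Q = 1 ∨ 2/5 = 1
~P = ~4/5 = 1/5
((Q → Q) ∨ Q) → ~P = 1 → 1/5 = 1/5
Q ∨ Q = 2/5 ∨ 2/5 = 2/5
(Q ∨ Q) → Q = 2/5 → 2/5 = 1
P ↔ P = 4/5 ↔ 4/5 = 1
Q ∨ (P ↔ P) = 2/5 ∨ 1 = 1
((Q ∨ Q) → Q) ↔ (Q ∨ (P ↔ P)) = 1 ↔ 1 = 1
(((Q → Q) ∨ Q) → ~P) ∨ (((Q ∨ Q) → Q) ↔ (Q ∨ (P ↔ P))) = 1/5 ∨ 1 = 1
P ↔ P = 4/5 ↔ 4/5 = 1
(P ↔ P) ↔ Q = 1 ↔ 2/5 = 2/5
~Q = ~2/5 = 3/5
P ↔ ~Q = 4/5 ↔ 3/5 = 4/5
~(P ↔ ~Q) = ~4/5 = 1/5
((P ↔ P) ↔ Q) ↔ ~(P ↔ ~Q) = 2/5 ↔ 1/5 = 4/5
((((Q → Q) ∨ Q) → ~P) ∨ (((Q ∨ Q) → Q) ↔ (Q ∨ (P ↔ P)))) ↔ (((P ↔ P) ↔ Q) ↔ ~(P ↔ ~Q)) = 1 ↔ 4/5 = 4/5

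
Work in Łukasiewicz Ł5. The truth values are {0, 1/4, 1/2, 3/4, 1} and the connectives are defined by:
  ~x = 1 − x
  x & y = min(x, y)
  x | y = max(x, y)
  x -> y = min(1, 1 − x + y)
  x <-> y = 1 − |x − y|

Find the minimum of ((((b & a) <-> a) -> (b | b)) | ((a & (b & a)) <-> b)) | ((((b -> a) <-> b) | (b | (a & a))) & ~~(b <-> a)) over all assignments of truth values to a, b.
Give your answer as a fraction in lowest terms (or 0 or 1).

Take a = 0, b = 1/2:
b & a = 1/2 & 0 = 0
(b & a) <-> a = 0 <-> 0 = 1
b | b = 1/2 | 1/2 = 1/2
((b & a) <-> a) -> (b | b) = 1 -> 1/2 = 1/2
b & a = 1/2 & 0 = 0
a & (b & a) = 0 & 0 = 0
(a & (b & a)) <-> b = 0 <-> 1/2 = 1/2
(((b & a) <-> a) -> (b | b)) | ((a & (b & a)) <-> b) = 1/2 | 1/2 = 1/2
b -> a = 1/2 -> 0 = 1/2
(b -> a) <-> b = 1/2 <-> 1/2 = 1
a & a = 0 & 0 = 0
b | (a & a) = 1/2 | 0 = 1/2
((b -> a) <-> b) | (b | (a & a)) = 1 | 1/2 = 1
b <-> a = 1/2 <-> 0 = 1/2
~(b <-> a) = ~1/2 = 1/2
~~(b <-> a) = ~1/2 = 1/2
(((b -> a) <-> b) | (b | (a & a))) & ~~(b <-> a) = 1 & 1/2 = 1/2
((((b & a) <-> a) -> (b | b)) | ((a & (b & a)) <-> b)) | ((((b -> a) <-> b) | (b | (a & a))) & ~~(b <-> a)) = 1/2 | 1/2 = 1/2
No assignment yields a value below 1/2, so this is the minimum.

1/2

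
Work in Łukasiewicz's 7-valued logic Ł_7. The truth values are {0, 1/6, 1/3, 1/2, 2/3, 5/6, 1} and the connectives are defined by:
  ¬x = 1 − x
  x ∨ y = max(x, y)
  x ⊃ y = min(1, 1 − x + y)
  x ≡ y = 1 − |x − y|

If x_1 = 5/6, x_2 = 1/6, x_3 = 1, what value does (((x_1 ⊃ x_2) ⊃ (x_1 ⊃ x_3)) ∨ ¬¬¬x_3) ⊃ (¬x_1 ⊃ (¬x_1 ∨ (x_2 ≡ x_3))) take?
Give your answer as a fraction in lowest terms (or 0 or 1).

1

x_1 ⊃ x_2 = 5/6 ⊃ 1/6 = 1/3
x_1 ⊃ x_3 = 5/6 ⊃ 1 = 1
(x_1 ⊃ x_2) ⊃ (x_1 ⊃ x_3) = 1/3 ⊃ 1 = 1
¬x_3 = ¬1 = 0
¬¬x_3 = ¬0 = 1
¬¬¬x_3 = ¬1 = 0
((x_1 ⊃ x_2) ⊃ (x_1 ⊃ x_3)) ∨ ¬¬¬x_3 = 1 ∨ 0 = 1
¬x_1 = ¬5/6 = 1/6
¬x_1 = ¬5/6 = 1/6
x_2 ≡ x_3 = 1/6 ≡ 1 = 1/6
¬x_1 ∨ (x_2 ≡ x_3) = 1/6 ∨ 1/6 = 1/6
¬x_1 ⊃ (¬x_1 ∨ (x_2 ≡ x_3)) = 1/6 ⊃ 1/6 = 1
(((x_1 ⊃ x_2) ⊃ (x_1 ⊃ x_3)) ∨ ¬¬¬x_3) ⊃ (¬x_1 ⊃ (¬x_1 ∨ (x_2 ≡ x_3))) = 1 ⊃ 1 = 1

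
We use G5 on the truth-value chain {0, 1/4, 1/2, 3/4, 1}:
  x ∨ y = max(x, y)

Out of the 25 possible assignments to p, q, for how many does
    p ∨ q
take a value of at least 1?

9

value 1: 9 assignments (counts)
value 3/4: 7 assignments
value 1/2: 5 assignments
value 1/4: 3 assignments
value 0: 1 assignment
So 9 of the 25 assignments meet the threshold.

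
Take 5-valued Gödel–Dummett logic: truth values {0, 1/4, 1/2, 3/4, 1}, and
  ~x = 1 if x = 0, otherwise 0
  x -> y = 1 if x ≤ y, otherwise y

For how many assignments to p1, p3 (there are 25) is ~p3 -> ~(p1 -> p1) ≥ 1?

20

value 1: 20 assignments (counts)
value 0: 5 assignments
So 20 of the 25 assignments meet the threshold.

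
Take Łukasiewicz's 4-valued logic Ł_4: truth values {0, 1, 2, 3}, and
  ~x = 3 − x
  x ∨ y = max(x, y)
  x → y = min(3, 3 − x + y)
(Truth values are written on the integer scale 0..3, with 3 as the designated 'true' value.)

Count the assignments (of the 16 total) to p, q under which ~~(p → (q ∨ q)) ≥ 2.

p = 0, q = 0 ↦ 3  ≥
p = 0, q = 1 ↦ 3  ≥
p = 0, q = 2 ↦ 3  ≥
p = 0, q = 3 ↦ 3  ≥
p = 1, q = 0 ↦ 2  ≥
p = 1, q = 1 ↦ 3  ≥
p = 1, q = 2 ↦ 3  ≥
p = 1, q = 3 ↦ 3  ≥
p = 2, q = 0 ↦ 1  <
p = 2, q = 1 ↦ 2  ≥
p = 2, q = 2 ↦ 3  ≥
p = 2, q = 3 ↦ 3  ≥
p = 3, q = 0 ↦ 0  <
p = 3, q = 1 ↦ 1  <
p = 3, q = 2 ↦ 2  ≥
p = 3, q = 3 ↦ 3  ≥
So 13 of the 16 assignments meet the threshold.

13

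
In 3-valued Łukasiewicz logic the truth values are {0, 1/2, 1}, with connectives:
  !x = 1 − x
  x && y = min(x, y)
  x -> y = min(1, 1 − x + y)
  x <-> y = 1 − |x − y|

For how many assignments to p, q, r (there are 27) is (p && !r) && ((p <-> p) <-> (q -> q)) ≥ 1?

value 1: 3 assignments (counts)
value 1/2: 9 assignments
value 0: 15 assignments
So 3 of the 27 assignments meet the threshold.

3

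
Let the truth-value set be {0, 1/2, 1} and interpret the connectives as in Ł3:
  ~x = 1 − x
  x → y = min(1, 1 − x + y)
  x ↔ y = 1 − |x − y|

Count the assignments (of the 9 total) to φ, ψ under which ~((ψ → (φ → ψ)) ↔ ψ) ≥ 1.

3

φ = 0, ψ = 0 ↦ 1  ≥
φ = 0, ψ = 1/2 ↦ 1/2  <
φ = 0, ψ = 1 ↦ 0  <
φ = 1/2, ψ = 0 ↦ 1  ≥
φ = 1/2, ψ = 1/2 ↦ 1/2  <
φ = 1/2, ψ = 1 ↦ 0  <
φ = 1, ψ = 0 ↦ 1  ≥
φ = 1, ψ = 1/2 ↦ 1/2  <
φ = 1, ψ = 1 ↦ 0  <
So 3 of the 9 assignments meet the threshold.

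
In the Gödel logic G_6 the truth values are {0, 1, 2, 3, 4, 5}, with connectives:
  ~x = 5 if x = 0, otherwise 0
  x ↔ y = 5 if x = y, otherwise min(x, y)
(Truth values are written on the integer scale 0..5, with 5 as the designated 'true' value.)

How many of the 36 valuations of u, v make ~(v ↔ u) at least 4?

10

value 5: 10 assignments (counts)
value 0: 26 assignments
So 10 of the 36 assignments meet the threshold.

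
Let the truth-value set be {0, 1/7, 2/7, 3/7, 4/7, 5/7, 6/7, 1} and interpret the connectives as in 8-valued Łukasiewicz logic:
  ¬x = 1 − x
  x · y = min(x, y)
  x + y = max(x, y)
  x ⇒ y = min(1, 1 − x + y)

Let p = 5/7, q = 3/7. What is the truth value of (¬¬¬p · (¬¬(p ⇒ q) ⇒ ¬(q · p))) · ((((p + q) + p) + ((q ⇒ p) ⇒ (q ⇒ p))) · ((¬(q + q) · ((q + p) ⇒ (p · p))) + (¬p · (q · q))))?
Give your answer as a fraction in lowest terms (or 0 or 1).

¬p = ¬5/7 = 2/7
¬¬p = ¬2/7 = 5/7
¬¬¬p = ¬5/7 = 2/7
p ⇒ q = 5/7 ⇒ 3/7 = 5/7
¬(p ⇒ q) = ¬5/7 = 2/7
¬¬(p ⇒ q) = ¬2/7 = 5/7
q · p = 3/7 · 5/7 = 3/7
¬(q · p) = ¬3/7 = 4/7
¬¬(p ⇒ q) ⇒ ¬(q · p) = 5/7 ⇒ 4/7 = 6/7
¬¬¬p · (¬¬(p ⇒ q) ⇒ ¬(q · p)) = 2/7 · 6/7 = 2/7
p + q = 5/7 + 3/7 = 5/7
(p + q) + p = 5/7 + 5/7 = 5/7
q ⇒ p = 3/7 ⇒ 5/7 = 1
q ⇒ p = 3/7 ⇒ 5/7 = 1
(q ⇒ p) ⇒ (q ⇒ p) = 1 ⇒ 1 = 1
((p + q) + p) + ((q ⇒ p) ⇒ (q ⇒ p)) = 5/7 + 1 = 1
q + q = 3/7 + 3/7 = 3/7
¬(q + q) = ¬3/7 = 4/7
q + p = 3/7 + 5/7 = 5/7
p · p = 5/7 · 5/7 = 5/7
(q + p) ⇒ (p · p) = 5/7 ⇒ 5/7 = 1
¬(q + q) · ((q + p) ⇒ (p · p)) = 4/7 · 1 = 4/7
¬p = ¬5/7 = 2/7
q · q = 3/7 · 3/7 = 3/7
¬p · (q · q) = 2/7 · 3/7 = 2/7
(¬(q + q) · ((q + p) ⇒ (p · p))) + (¬p · (q · q)) = 4/7 + 2/7 = 4/7
(((p + q) + p) + ((q ⇒ p) ⇒ (q ⇒ p))) · ((¬(q + q) · ((q + p) ⇒ (p · p))) + (¬p · (q · q))) = 1 · 4/7 = 4/7
(¬¬¬p · (¬¬(p ⇒ q) ⇒ ¬(q · p))) · ((((p + q) + p) + ((q ⇒ p) ⇒ (q ⇒ p))) · ((¬(q + q) · ((q + p) ⇒ (p · p))) + (¬p · (q · q)))) = 2/7 · 4/7 = 2/7

2/7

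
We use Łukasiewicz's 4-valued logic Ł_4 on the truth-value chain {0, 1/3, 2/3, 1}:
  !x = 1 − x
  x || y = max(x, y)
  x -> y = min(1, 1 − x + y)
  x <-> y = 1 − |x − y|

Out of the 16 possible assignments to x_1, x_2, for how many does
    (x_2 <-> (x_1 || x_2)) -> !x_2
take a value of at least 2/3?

9

x_1 = 0, x_2 = 0 ↦ 1  ≥
x_1 = 0, x_2 = 1/3 ↦ 2/3  ≥
x_1 = 0, x_2 = 2/3 ↦ 1/3  <
x_1 = 0, x_2 = 1 ↦ 0  <
x_1 = 1/3, x_2 = 0 ↦ 1  ≥
x_1 = 1/3, x_2 = 1/3 ↦ 2/3  ≥
x_1 = 1/3, x_2 = 2/3 ↦ 1/3  <
x_1 = 1/3, x_2 = 1 ↦ 0  <
x_1 = 2/3, x_2 = 0 ↦ 1  ≥
x_1 = 2/3, x_2 = 1/3 ↦ 1  ≥
x_1 = 2/3, x_2 = 2/3 ↦ 1/3  <
x_1 = 2/3, x_2 = 1 ↦ 0  <
x_1 = 1, x_2 = 0 ↦ 1  ≥
x_1 = 1, x_2 = 1/3 ↦ 1  ≥
x_1 = 1, x_2 = 2/3 ↦ 2/3  ≥
x_1 = 1, x_2 = 1 ↦ 0  <
So 9 of the 16 assignments meet the threshold.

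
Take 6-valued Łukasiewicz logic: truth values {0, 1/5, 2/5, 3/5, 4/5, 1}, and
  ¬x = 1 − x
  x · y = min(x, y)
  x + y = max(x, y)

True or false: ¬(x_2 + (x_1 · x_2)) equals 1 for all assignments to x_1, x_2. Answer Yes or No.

Counterexample: take x_1 = 0, x_2 = 1/5.
x_1 · x_2 = 0 · 1/5 = 0
x_2 + (x_1 · x_2) = 1/5 + 0 = 1/5
¬(x_2 + (x_1 · x_2)) = ¬1/5 = 4/5
This gives 4/5 ≠ 1.

No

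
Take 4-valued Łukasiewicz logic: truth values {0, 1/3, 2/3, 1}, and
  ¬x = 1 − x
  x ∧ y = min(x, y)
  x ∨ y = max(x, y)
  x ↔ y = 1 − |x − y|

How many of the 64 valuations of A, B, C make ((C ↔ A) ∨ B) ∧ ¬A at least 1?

7

value 1: 7 assignments (counts)
value 2/3: 19 assignments
value 1/3: 21 assignments
value 0: 17 assignments
So 7 of the 64 assignments meet the threshold.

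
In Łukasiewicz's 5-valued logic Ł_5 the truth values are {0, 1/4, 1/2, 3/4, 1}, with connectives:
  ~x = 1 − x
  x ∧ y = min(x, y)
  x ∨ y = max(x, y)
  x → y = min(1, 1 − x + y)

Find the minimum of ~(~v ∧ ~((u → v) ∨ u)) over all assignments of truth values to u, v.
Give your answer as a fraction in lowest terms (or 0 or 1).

1/2

Take u = 1/2, v = 0:
~v = ~0 = 1
u → v = 1/2 → 0 = 1/2
(u → v) ∨ u = 1/2 ∨ 1/2 = 1/2
~((u → v) ∨ u) = ~1/2 = 1/2
~v ∧ ~((u → v) ∨ u) = 1 ∧ 1/2 = 1/2
~(~v ∧ ~((u → v) ∨ u)) = ~1/2 = 1/2
No assignment yields a value below 1/2, so this is the minimum.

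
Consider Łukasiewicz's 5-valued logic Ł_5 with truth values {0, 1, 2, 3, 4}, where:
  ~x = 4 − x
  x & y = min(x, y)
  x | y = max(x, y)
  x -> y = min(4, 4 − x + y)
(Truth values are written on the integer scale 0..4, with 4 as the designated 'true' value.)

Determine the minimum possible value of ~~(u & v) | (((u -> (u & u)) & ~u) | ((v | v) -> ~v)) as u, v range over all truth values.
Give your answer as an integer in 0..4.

2

Take u = 2, v = 3:
u & v = 2 & 3 = 2
~(u & v) = ~2 = 2
~~(u & v) = ~2 = 2
u & u = 2 & 2 = 2
u -> (u & u) = 2 -> 2 = 4
~u = ~2 = 2
(u -> (u & u)) & ~u = 4 & 2 = 2
v | v = 3 | 3 = 3
~v = ~3 = 1
(v | v) -> ~v = 3 -> 1 = 2
((u -> (u & u)) & ~u) | ((v | v) -> ~v) = 2 | 2 = 2
~~(u & v) | (((u -> (u & u)) & ~u) | ((v | v) -> ~v)) = 2 | 2 = 2
No assignment yields a value below 2, so this is the minimum.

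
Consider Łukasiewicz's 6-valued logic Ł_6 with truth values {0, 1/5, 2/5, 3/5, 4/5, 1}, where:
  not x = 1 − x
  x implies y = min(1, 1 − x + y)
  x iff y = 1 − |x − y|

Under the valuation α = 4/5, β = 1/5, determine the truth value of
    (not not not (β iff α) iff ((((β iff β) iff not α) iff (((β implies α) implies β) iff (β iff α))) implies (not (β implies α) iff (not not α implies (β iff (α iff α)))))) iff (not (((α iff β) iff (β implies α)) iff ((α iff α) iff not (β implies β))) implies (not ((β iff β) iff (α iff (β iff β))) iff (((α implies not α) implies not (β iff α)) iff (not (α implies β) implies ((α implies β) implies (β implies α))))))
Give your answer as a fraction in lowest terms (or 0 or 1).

β iff α = 1/5 iff 4/5 = 2/5
not (β iff α) = not 2/5 = 3/5
not not (β iff α) = not 3/5 = 2/5
not not not (β iff α) = not 2/5 = 3/5
β iff β = 1/5 iff 1/5 = 1
not α = not 4/5 = 1/5
(β iff β) iff not α = 1 iff 1/5 = 1/5
β implies α = 1/5 implies 4/5 = 1
(β implies α) implies β = 1 implies 1/5 = 1/5
β iff α = 1/5 iff 4/5 = 2/5
((β implies α) implies β) iff (β iff α) = 1/5 iff 2/5 = 4/5
((β iff β) iff not α) iff (((β implies α) implies β) iff (β iff α)) = 1/5 iff 4/5 = 2/5
β implies α = 1/5 implies 4/5 = 1
not (β implies α) = not 1 = 0
not α = not 4/5 = 1/5
not not α = not 1/5 = 4/5
α iff α = 4/5 iff 4/5 = 1
β iff (α iff α) = 1/5 iff 1 = 1/5
not not α implies (β iff (α iff α)) = 4/5 implies 1/5 = 2/5
not (β implies α) iff (not not α implies (β iff (α iff α))) = 0 iff 2/5 = 3/5
(((β iff β) iff not α) iff (((β implies α) implies β) iff (β iff α))) implies (not (β implies α) iff (not not α implies (β iff (α iff α)))) = 2/5 implies 3/5 = 1
not not not (β iff α) iff ((((β iff β) iff not α) iff (((β implies α) implies β) iff (β iff α))) implies (not (β implies α) iff (not not α implies (β iff (α iff α))))) = 3/5 iff 1 = 3/5
α iff β = 4/5 iff 1/5 = 2/5
β implies α = 1/5 implies 4/5 = 1
(α iff β) iff (β implies α) = 2/5 iff 1 = 2/5
α iff α = 4/5 iff 4/5 = 1
β implies β = 1/5 implies 1/5 = 1
not (β implies β) = not 1 = 0
(α iff α) iff not (β implies β) = 1 iff 0 = 0
((α iff β) iff (β implies α)) iff ((α iff α) iff not (β implies β)) = 2/5 iff 0 = 3/5
not (((α iff β) iff (β implies α)) iff ((α iff α) iff not (β implies β))) = not 3/5 = 2/5
β iff β = 1/5 iff 1/5 = 1
β iff β = 1/5 iff 1/5 = 1
α iff (β iff β) = 4/5 iff 1 = 4/5
(β iff β) iff (α iff (β iff β)) = 1 iff 4/5 = 4/5
not ((β iff β) iff (α iff (β iff β))) = not 4/5 = 1/5
not α = not 4/5 = 1/5
α implies not α = 4/5 implies 1/5 = 2/5
β iff α = 1/5 iff 4/5 = 2/5
not (β iff α) = not 2/5 = 3/5
(α implies not α) implies not (β iff α) = 2/5 implies 3/5 = 1
α implies β = 4/5 implies 1/5 = 2/5
not (α implies β) = not 2/5 = 3/5
α implies β = 4/5 implies 1/5 = 2/5
β implies α = 1/5 implies 4/5 = 1
(α implies β) implies (β implies α) = 2/5 implies 1 = 1
not (α implies β) implies ((α implies β) implies (β implies α)) = 3/5 implies 1 = 1
((α implies not α) implies not (β iff α)) iff (not (α implies β) implies ((α implies β) implies (β implies α))) = 1 iff 1 = 1
not ((β iff β) iff (α iff (β iff β))) iff (((α implies not α) implies not (β iff α)) iff (not (α implies β) implies ((α implies β) implies (β implies α)))) = 1/5 iff 1 = 1/5
not (((α iff β) iff (β implies α)) iff ((α iff α) iff not (β implies β))) implies (not ((β iff β) iff (α iff (β iff β))) iff (((α implies not α) implies not (β iff α)) iff (not (α implies β) implies ((α implies β) implies (β implies α))))) = 2/5 implies 1/5 = 4/5
(not not not (β iff α) iff ((((β iff β) iff not α) iff (((β implies α) implies β) iff (β iff α))) implies (not (β implies α) iff (not not α implies (β iff (α iff α)))))) iff (not (((α iff β) iff (β implies α)) iff ((α iff α) iff not (β implies β))) implies (not ((β iff β) iff (α iff (β iff β))) iff (((α implies not α) implies not (β iff α)) iff (not (α implies β) implies ((α implies β) implies (β implies α)))))) = 3/5 iff 4/5 = 4/5

4/5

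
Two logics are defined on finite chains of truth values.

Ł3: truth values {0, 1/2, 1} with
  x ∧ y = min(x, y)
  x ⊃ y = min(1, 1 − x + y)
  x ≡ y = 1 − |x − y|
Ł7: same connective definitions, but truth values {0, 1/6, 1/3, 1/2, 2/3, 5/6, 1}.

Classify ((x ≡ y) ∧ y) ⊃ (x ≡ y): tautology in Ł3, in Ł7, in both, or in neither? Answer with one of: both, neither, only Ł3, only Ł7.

In Ł3: every assignment gives 1 — tautology.
In Ł7: every assignment gives 1 — tautology.

both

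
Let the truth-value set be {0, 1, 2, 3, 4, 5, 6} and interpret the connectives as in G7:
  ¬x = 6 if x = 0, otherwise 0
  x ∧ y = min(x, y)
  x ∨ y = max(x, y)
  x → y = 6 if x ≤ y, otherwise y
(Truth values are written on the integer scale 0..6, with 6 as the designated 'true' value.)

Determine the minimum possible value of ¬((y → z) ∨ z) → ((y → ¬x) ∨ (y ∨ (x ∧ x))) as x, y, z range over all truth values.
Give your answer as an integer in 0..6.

1

Take x = 1, y = 1, z = 0:
y → z = 1 → 0 = 0
(y → z) ∨ z = 0 ∨ 0 = 0
¬((y → z) ∨ z) = ¬0 = 6
¬x = ¬1 = 0
y → ¬x = 1 → 0 = 0
x ∧ x = 1 ∧ 1 = 1
y ∨ (x ∧ x) = 1 ∨ 1 = 1
(y → ¬x) ∨ (y ∨ (x ∧ x)) = 0 ∨ 1 = 1
¬((y → z) ∨ z) → ((y → ¬x) ∨ (y ∨ (x ∧ x))) = 6 → 1 = 1
No assignment yields a value below 1, so this is the minimum.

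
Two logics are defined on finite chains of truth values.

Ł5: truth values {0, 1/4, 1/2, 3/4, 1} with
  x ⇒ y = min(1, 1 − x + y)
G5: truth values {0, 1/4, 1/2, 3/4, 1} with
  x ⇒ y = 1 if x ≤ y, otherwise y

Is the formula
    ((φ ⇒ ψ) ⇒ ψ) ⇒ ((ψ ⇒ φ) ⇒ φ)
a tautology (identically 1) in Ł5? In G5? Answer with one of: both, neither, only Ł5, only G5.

only Ł5

In Ł5: every assignment gives 1 — tautology.
In G5: at φ = 1/4, ψ = 0 the value is 1/4 — not a tautology.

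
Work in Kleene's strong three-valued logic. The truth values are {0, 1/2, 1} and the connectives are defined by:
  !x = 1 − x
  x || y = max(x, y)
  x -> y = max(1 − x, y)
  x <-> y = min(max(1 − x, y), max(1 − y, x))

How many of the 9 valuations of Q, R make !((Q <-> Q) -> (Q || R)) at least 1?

Q = 0, R = 0 ↦ 1  ≥
Q = 0, R = 1/2 ↦ 1/2  <
Q = 0, R = 1 ↦ 0  <
Q = 1/2, R = 0 ↦ 1/2  <
Q = 1/2, R = 1/2 ↦ 1/2  <
Q = 1/2, R = 1 ↦ 0  <
Q = 1, R = 0 ↦ 0  <
Q = 1, R = 1/2 ↦ 0  <
Q = 1, R = 1 ↦ 0  <
So 1 of the 9 assignments meets the threshold.

1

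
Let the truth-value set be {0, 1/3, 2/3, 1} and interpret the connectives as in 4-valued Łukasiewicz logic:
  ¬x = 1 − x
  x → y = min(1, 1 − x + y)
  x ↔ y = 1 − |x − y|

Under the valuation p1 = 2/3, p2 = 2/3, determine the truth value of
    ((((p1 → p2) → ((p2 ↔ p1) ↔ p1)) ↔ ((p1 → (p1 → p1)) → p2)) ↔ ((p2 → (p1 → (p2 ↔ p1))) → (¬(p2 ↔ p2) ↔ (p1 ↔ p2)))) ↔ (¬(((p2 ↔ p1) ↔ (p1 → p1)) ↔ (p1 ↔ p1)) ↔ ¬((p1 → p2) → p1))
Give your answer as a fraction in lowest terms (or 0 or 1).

p1 → p2 = 2/3 → 2/3 = 1
p2 ↔ p1 = 2/3 ↔ 2/3 = 1
(p2 ↔ p1) ↔ p1 = 1 ↔ 2/3 = 2/3
(p1 → p2) → ((p2 ↔ p1) ↔ p1) = 1 → 2/3 = 2/3
p1 → p1 = 2/3 → 2/3 = 1
p1 → (p1 → p1) = 2/3 → 1 = 1
(p1 → (p1 → p1)) → p2 = 1 → 2/3 = 2/3
((p1 → p2) → ((p2 ↔ p1) ↔ p1)) ↔ ((p1 → (p1 → p1)) → p2) = 2/3 ↔ 2/3 = 1
p2 ↔ p1 = 2/3 ↔ 2/3 = 1
p1 → (p2 ↔ p1) = 2/3 → 1 = 1
p2 → (p1 → (p2 ↔ p1)) = 2/3 → 1 = 1
p2 ↔ p2 = 2/3 ↔ 2/3 = 1
¬(p2 ↔ p2) = ¬1 = 0
p1 ↔ p2 = 2/3 ↔ 2/3 = 1
¬(p2 ↔ p2) ↔ (p1 ↔ p2) = 0 ↔ 1 = 0
(p2 → (p1 → (p2 ↔ p1))) → (¬(p2 ↔ p2) ↔ (p1 ↔ p2)) = 1 → 0 = 0
(((p1 → p2) → ((p2 ↔ p1) ↔ p1)) ↔ ((p1 → (p1 → p1)) → p2)) ↔ ((p2 → (p1 → (p2 ↔ p1))) → (¬(p2 ↔ p2) ↔ (p1 ↔ p2))) = 1 ↔ 0 = 0
p2 ↔ p1 = 2/3 ↔ 2/3 = 1
p1 → p1 = 2/3 → 2/3 = 1
(p2 ↔ p1) ↔ (p1 → p1) = 1 ↔ 1 = 1
p1 ↔ p1 = 2/3 ↔ 2/3 = 1
((p2 ↔ p1) ↔ (p1 → p1)) ↔ (p1 ↔ p1) = 1 ↔ 1 = 1
¬(((p2 ↔ p1) ↔ (p1 → p1)) ↔ (p1 ↔ p1)) = ¬1 = 0
p1 → p2 = 2/3 → 2/3 = 1
(p1 → p2) → p1 = 1 → 2/3 = 2/3
¬((p1 → p2) → p1) = ¬2/3 = 1/3
¬(((p2 ↔ p1) ↔ (p1 → p1)) ↔ (p1 ↔ p1)) ↔ ¬((p1 → p2) → p1) = 0 ↔ 1/3 = 2/3
((((p1 → p2) → ((p2 ↔ p1) ↔ p1)) ↔ ((p1 → (p1 → p1)) → p2)) ↔ ((p2 → (p1 → (p2 ↔ p1))) → (¬(p2 ↔ p2) ↔ (p1 ↔ p2)))) ↔ (¬(((p2 ↔ p1) ↔ (p1 → p1)) ↔ (p1 ↔ p1)) ↔ ¬((p1 → p2) → p1)) = 0 ↔ 2/3 = 1/3

1/3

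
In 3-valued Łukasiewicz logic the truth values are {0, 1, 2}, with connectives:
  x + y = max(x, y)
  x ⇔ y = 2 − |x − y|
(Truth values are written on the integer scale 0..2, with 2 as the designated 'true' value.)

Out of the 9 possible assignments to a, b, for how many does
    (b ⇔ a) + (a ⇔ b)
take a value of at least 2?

a = 0, b = 0 ↦ 2  ≥
a = 0, b = 1 ↦ 1  <
a = 0, b = 2 ↦ 0  <
a = 1, b = 0 ↦ 1  <
a = 1, b = 1 ↦ 2  ≥
a = 1, b = 2 ↦ 1  <
a = 2, b = 0 ↦ 0  <
a = 2, b = 1 ↦ 1  <
a = 2, b = 2 ↦ 2  ≥
So 3 of the 9 assignments meet the threshold.

3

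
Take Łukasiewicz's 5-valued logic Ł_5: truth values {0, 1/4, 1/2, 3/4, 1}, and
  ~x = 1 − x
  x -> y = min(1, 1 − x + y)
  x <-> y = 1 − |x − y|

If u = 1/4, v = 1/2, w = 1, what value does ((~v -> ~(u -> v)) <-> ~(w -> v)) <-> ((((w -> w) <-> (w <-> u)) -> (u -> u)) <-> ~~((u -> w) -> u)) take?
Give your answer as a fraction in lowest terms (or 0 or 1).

~v = ~1/2 = 1/2
u -> v = 1/4 -> 1/2 = 1
~(u -> v) = ~1 = 0
~v -> ~(u -> v) = 1/2 -> 0 = 1/2
w -> v = 1 -> 1/2 = 1/2
~(w -> v) = ~1/2 = 1/2
(~v -> ~(u -> v)) <-> ~(w -> v) = 1/2 <-> 1/2 = 1
w -> w = 1 -> 1 = 1
w <-> u = 1 <-> 1/4 = 1/4
(w -> w) <-> (w <-> u) = 1 <-> 1/4 = 1/4
u -> u = 1/4 -> 1/4 = 1
((w -> w) <-> (w <-> u)) -> (u -> u) = 1/4 -> 1 = 1
u -> w = 1/4 -> 1 = 1
(u -> w) -> u = 1 -> 1/4 = 1/4
~((u -> w) -> u) = ~1/4 = 3/4
~~((u -> w) -> u) = ~3/4 = 1/4
(((w -> w) <-> (w <-> u)) -> (u -> u)) <-> ~~((u -> w) -> u) = 1 <-> 1/4 = 1/4
((~v -> ~(u -> v)) <-> ~(w -> v)) <-> ((((w -> w) <-> (w <-> u)) -> (u -> u)) <-> ~~((u -> w) -> u)) = 1 <-> 1/4 = 1/4

1/4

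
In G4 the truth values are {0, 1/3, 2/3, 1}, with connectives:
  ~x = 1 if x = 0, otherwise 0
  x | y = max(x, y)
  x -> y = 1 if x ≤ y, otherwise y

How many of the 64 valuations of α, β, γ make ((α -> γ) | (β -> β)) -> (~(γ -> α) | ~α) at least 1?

16

value 1: 16 assignments (counts)
value 0: 48 assignments
So 16 of the 64 assignments meet the threshold.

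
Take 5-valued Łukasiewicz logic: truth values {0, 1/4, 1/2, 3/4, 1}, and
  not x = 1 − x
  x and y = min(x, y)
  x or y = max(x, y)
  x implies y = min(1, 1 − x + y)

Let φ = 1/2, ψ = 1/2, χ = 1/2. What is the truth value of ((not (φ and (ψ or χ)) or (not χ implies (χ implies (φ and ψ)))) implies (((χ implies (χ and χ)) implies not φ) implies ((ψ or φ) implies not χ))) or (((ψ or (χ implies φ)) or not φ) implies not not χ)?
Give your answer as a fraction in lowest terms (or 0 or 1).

1

ψ or χ = 1/2 or 1/2 = 1/2
φ and (ψ or χ) = 1/2 and 1/2 = 1/2
not (φ and (ψ or χ)) = not 1/2 = 1/2
not χ = not 1/2 = 1/2
φ and ψ = 1/2 and 1/2 = 1/2
χ implies (φ and ψ) = 1/2 implies 1/2 = 1
not χ implies (χ implies (φ and ψ)) = 1/2 implies 1 = 1
not (φ and (ψ or χ)) or (not χ implies (χ implies (φ and ψ))) = 1/2 or 1 = 1
χ and χ = 1/2 and 1/2 = 1/2
χ implies (χ and χ) = 1/2 implies 1/2 = 1
not φ = not 1/2 = 1/2
(χ implies (χ and χ)) implies not φ = 1 implies 1/2 = 1/2
ψ or φ = 1/2 or 1/2 = 1/2
not χ = not 1/2 = 1/2
(ψ or φ) implies not χ = 1/2 implies 1/2 = 1
((χ implies (χ and χ)) implies not φ) implies ((ψ or φ) implies not χ) = 1/2 implies 1 = 1
(not (φ and (ψ or χ)) or (not χ implies (χ implies (φ and ψ)))) implies (((χ implies (χ and χ)) implies not φ) implies ((ψ or φ) implies not χ)) = 1 implies 1 = 1
χ implies φ = 1/2 implies 1/2 = 1
ψ or (χ implies φ) = 1/2 or 1 = 1
not φ = not 1/2 = 1/2
(ψ or (χ implies φ)) or not φ = 1 or 1/2 = 1
not χ = not 1/2 = 1/2
not not χ = not 1/2 = 1/2
((ψ or (χ implies φ)) or not φ) implies not not χ = 1 implies 1/2 = 1/2
((not (φ and (ψ or χ)) or (not χ implies (χ implies (φ and ψ)))) implies (((χ implies (χ and χ)) implies not φ) implies ((ψ or φ) implies not χ))) or (((ψ or (χ implies φ)) or not φ) implies not not χ) = 1 or 1/2 = 1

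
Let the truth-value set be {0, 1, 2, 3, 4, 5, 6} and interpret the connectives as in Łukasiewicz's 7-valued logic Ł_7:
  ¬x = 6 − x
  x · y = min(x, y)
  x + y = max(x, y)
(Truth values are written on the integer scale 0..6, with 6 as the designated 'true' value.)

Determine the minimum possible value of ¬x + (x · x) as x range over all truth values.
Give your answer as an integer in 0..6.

3

Take x = 3:
¬x = ¬3 = 3
x · x = 3 · 3 = 3
¬x + (x · x) = 3 + 3 = 3
No assignment yields a value below 3, so this is the minimum.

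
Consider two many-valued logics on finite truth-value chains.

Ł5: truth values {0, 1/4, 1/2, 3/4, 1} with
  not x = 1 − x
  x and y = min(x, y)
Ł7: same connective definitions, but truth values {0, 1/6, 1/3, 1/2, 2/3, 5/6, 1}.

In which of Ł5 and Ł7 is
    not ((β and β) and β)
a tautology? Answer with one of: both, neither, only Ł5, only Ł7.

In Ł5: at β = 1/4 the value is 3/4 — not a tautology.
In Ł7: at β = 1/6 the value is 5/6 — not a tautology.

neither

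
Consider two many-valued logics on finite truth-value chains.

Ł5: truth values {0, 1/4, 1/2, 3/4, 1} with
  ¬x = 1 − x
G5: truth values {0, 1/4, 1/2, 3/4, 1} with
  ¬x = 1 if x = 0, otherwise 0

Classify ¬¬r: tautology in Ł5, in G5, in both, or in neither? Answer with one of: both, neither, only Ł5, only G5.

neither

In Ł5: at r = 0 the value is 0 — not a tautology.
In G5: at r = 0 the value is 0 — not a tautology.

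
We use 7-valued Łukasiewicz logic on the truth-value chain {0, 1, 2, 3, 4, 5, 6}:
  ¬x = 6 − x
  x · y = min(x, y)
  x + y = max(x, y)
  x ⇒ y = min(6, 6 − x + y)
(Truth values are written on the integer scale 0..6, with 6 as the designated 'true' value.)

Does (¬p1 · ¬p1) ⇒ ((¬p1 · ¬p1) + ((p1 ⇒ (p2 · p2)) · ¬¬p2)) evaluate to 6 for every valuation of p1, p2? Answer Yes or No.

Yes

At p1 = 5, p2 = 1, for instance:
¬p1 = ¬5 = 1
¬p1 = ¬5 = 1
¬p1 · ¬p1 = 1 · 1 = 1
p2 · p2 = 1 · 1 = 1
p1 ⇒ (p2 · p2) = 5 ⇒ 1 = 2
¬p2 = ¬1 = 5
¬¬p2 = ¬5 = 1
(p1 ⇒ (p2 · p2)) · ¬¬p2 = 2 · 1 = 1
(¬p1 · ¬p1) + ((p1 ⇒ (p2 · p2)) · ¬¬p2) = 1 + 1 = 1
(¬p1 · ¬p1) ⇒ ((¬p1 · ¬p1) + ((p1 ⇒ (p2 · p2)) · ¬¬p2)) = 1 ⇒ 1 = 6
and checking the remaining 48 assignments likewise gives ≥ 6 in every case.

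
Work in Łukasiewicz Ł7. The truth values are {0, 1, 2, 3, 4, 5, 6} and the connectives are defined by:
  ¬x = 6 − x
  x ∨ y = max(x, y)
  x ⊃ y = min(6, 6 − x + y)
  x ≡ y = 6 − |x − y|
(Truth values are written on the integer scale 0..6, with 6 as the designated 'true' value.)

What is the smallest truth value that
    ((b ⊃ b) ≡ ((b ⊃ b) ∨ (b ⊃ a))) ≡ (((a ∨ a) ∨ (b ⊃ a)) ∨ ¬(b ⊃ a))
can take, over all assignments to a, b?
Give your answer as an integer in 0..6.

Take a = 0, b = 3:
b ⊃ b = 3 ⊃ 3 = 6
b ⊃ b = 3 ⊃ 3 = 6
b ⊃ a = 3 ⊃ 0 = 3
(b ⊃ b) ∨ (b ⊃ a) = 6 ∨ 3 = 6
(b ⊃ b) ≡ ((b ⊃ b) ∨ (b ⊃ a)) = 6 ≡ 6 = 6
a ∨ a = 0 ∨ 0 = 0
b ⊃ a = 3 ⊃ 0 = 3
(a ∨ a) ∨ (b ⊃ a) = 0 ∨ 3 = 3
b ⊃ a = 3 ⊃ 0 = 3
¬(b ⊃ a) = ¬3 = 3
((a ∨ a) ∨ (b ⊃ a)) ∨ ¬(b ⊃ a) = 3 ∨ 3 = 3
((b ⊃ b) ≡ ((b ⊃ b) ∨ (b ⊃ a))) ≡ (((a ∨ a) ∨ (b ⊃ a)) ∨ ¬(b ⊃ a)) = 6 ≡ 3 = 3
No assignment yields a value below 3, so this is the minimum.

3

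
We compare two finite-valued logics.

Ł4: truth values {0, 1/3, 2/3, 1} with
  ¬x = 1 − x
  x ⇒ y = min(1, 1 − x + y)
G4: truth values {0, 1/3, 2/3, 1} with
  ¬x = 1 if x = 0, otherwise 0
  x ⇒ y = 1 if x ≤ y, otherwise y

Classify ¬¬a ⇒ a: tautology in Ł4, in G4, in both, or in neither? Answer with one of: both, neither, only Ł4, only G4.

only Ł4

In Ł4: every assignment gives 1 — tautology.
In G4: at a = 1/3 the value is 1/3 — not a tautology.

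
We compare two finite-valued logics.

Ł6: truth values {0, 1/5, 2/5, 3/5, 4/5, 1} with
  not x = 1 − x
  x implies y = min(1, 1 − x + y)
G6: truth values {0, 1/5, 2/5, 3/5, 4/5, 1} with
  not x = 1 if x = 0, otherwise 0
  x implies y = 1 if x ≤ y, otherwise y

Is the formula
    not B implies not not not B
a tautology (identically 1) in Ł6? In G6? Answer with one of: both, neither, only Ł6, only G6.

In Ł6: every assignment gives 1 — tautology.
In G6: every assignment gives 1 — tautology.

both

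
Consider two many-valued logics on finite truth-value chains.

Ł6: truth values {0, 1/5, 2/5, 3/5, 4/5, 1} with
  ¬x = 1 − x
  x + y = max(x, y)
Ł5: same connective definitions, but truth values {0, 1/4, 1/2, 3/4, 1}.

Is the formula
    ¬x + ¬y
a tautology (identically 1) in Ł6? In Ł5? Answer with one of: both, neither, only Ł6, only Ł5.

In Ł6: at x = 1/5, y = 1/5 the value is 4/5 — not a tautology.
In Ł5: at x = 1/4, y = 1/4 the value is 3/4 — not a tautology.

neither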